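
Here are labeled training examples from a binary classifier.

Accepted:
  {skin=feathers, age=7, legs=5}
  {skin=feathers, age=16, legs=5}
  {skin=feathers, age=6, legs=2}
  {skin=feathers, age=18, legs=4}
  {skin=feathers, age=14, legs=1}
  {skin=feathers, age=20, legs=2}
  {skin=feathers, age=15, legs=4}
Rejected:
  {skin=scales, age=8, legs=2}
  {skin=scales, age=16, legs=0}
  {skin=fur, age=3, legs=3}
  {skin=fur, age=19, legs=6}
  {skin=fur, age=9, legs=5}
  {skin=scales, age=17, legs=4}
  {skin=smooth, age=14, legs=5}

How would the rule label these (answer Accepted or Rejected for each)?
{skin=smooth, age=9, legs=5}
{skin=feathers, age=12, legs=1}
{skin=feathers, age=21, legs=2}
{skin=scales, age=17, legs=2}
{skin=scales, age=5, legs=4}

The classifier is using: skin is feathers.
{skin=smooth, age=9, legs=5} — skin is smooth, hence Rejected. {skin=feathers, age=12, legs=1} — skin is feathers, hence Accepted. {skin=feathers, age=21, legs=2} — skin is feathers, hence Accepted. {skin=scales, age=17, legs=2} — skin is scales, hence Rejected. {skin=scales, age=5, legs=4} — skin is scales, hence Rejected.

Rejected, Accepted, Accepted, Rejected, Rejected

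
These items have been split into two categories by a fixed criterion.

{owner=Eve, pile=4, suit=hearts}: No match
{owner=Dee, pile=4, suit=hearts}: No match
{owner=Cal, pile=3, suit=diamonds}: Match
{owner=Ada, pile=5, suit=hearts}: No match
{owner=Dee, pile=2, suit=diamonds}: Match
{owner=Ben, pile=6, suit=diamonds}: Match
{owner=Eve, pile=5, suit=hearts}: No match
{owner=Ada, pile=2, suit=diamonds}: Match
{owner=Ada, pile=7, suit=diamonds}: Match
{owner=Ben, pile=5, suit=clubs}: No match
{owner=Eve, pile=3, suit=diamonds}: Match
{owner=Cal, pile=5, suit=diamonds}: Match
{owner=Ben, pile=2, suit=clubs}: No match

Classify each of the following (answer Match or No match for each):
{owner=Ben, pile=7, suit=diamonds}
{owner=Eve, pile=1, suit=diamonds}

The pattern is that an item is 'Match' exactly when: suit is diamonds.

Match, Match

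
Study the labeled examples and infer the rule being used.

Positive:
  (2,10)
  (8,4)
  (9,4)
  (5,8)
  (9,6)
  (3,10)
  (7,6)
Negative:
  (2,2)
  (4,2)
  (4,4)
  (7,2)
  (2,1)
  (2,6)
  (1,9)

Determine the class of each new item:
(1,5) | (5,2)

Rule: sum ≥ 12. This holds for each 'Positive' example and fails for each 'Negative' one.

Negative, Negative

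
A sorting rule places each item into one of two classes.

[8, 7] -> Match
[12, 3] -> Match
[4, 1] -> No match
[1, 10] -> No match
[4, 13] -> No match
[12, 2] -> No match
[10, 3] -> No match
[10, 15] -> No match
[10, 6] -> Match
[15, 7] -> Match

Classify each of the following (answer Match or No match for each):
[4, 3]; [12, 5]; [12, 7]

Every 'Match' example satisfies: first > second AND sum ≥ 15. None of the 'No match' examples do.

No match, Match, Match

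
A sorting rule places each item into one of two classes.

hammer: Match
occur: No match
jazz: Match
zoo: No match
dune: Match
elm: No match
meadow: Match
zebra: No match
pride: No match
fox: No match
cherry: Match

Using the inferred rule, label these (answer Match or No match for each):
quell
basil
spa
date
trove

No match, No match, No match, Match, No match

Comparing the two groups points to one rule — even length.
quell: length 5, doesn't qualify → No match. basil: length 5, doesn't qualify → No match. spa: length 3, doesn't qualify → No match. date: length 4, meets the rule → Match. trove: length 5, doesn't qualify → No match.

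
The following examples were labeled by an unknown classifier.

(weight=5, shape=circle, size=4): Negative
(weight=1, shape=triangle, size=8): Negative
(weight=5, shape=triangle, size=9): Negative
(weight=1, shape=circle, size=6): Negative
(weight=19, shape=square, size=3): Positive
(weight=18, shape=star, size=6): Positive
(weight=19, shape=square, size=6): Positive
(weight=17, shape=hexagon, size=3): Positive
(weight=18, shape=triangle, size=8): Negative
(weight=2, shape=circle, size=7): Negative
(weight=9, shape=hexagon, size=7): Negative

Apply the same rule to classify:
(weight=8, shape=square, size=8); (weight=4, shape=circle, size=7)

The rule appears to be: weight ≥ 9 AND size ≤ 6.
(weight=8, shape=square, size=8) → weight = 8, size = 8 → Negative.
(weight=4, shape=circle, size=7) → weight = 4, size = 7 → Negative.

Negative, Negative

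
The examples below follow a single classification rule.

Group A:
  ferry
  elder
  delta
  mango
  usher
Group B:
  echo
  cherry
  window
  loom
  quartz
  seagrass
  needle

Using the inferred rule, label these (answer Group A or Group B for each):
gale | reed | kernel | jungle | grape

Group B, Group B, Group B, Group B, Group A

The classifier is using: odd length.
gale → length 4 → Group B. reed → length 4 → Group B. kernel → length 6 → Group B. jungle → length 6 → Group B. grape → length 5 → Group A.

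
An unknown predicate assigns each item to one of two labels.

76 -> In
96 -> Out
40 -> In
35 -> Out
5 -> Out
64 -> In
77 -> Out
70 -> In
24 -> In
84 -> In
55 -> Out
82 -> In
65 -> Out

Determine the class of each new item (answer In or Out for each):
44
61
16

In, Out, In

The common property of the 'In' items is: even AND at most 84. No 'Out' item has it.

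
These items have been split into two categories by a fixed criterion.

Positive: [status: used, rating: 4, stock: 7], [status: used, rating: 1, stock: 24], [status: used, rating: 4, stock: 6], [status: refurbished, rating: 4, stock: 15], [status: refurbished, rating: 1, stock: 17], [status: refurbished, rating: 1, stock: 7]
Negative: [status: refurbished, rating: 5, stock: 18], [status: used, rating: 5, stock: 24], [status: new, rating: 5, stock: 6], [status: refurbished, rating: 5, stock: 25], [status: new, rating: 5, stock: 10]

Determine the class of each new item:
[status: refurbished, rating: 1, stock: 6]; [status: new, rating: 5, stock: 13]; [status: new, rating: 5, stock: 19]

The common property of the 'Positive' items is: rating ≤ 4. No 'Negative' item has it.
Positive: [status: refurbished, rating: 1, stock: 6], since rating = 1.
Negative: [status: new, rating: 5, stock: 13], since rating = 5.
Negative: [status: new, rating: 5, stock: 19], since rating = 5.

Positive, Negative, Negative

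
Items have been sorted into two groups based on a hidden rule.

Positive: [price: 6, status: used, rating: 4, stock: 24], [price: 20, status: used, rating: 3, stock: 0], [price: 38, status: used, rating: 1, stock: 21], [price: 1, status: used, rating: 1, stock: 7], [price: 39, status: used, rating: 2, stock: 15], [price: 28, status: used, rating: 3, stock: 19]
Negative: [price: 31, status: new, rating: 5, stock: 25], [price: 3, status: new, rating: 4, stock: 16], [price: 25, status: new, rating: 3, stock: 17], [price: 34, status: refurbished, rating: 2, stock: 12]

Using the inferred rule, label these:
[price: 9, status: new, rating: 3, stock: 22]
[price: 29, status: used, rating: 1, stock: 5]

Negative, Positive

Comparing the two groups points to one rule — status is used.
[price: 9, status: new, rating: 3, stock: 22]: status is new — does not pass, so Negative. [price: 29, status: used, rating: 1, stock: 5]: status is used — qualifies, so Positive.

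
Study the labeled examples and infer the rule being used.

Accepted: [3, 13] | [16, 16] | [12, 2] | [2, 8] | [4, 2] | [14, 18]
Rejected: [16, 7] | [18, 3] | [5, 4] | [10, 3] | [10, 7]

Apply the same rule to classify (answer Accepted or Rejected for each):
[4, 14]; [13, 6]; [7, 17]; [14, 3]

Looking at the examples, the only property every 'Accepted' case has and every 'Rejected' case lacks is: sum is even.
[4, 14]: 4+14 = 18 — meets the rule, so Accepted. [13, 6]: 13+6 = 19 — fails this test, so Rejected. [7, 17]: 7+17 = 24 — meets the rule, so Accepted. [14, 3]: 14+3 = 17 — fails this test, so Rejected.

Accepted, Rejected, Accepted, Rejected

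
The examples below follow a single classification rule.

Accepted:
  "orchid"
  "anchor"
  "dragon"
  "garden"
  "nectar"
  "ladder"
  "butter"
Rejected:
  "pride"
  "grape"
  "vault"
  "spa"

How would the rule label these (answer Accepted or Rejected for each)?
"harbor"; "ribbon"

Accepted, Accepted

Every 'Accepted' example satisfies: even length. None of the 'Rejected' examples do.
"harbor" → length 6 → Accepted. "ribbon" → length 6 → Accepted.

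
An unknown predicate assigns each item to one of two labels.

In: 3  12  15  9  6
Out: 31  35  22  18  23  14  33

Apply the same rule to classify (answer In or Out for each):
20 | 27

Out, Out

The pattern is that an item is 'In' exactly when: multiple of 3 AND at most 15.
20: 20 = 3·6 + 2, 20 > 15 — fails the rule, so Out. 27: 27 = 3·9, 27 > 15 — fails the rule, so Out.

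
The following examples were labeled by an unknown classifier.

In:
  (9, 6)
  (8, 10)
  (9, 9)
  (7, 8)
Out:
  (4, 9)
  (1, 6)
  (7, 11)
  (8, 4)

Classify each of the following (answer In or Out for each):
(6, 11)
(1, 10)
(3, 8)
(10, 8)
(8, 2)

Out, Out, Out, In, Out

The common property of the 'In' items is: |first − second| ≤ 3. No 'Out' item has it.
(6, 11): |6−11| = 5, doesn't qualify → Out.
(1, 10): |1−10| = 9, doesn't qualify → Out.
(3, 8): |3−8| = 5, doesn't qualify → Out.
(10, 8): |10−8| = 2, matches → In.
(8, 2): |8−2| = 6, doesn't qualify → Out.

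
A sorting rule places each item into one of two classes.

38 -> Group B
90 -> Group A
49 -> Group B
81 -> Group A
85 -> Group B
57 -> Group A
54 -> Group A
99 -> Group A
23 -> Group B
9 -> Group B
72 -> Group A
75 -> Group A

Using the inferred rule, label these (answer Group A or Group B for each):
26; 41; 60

Group B, Group B, Group A

All 'Group A' examples share one property — multiple of 3 AND at least 23 — and every 'Group B' example lacks it.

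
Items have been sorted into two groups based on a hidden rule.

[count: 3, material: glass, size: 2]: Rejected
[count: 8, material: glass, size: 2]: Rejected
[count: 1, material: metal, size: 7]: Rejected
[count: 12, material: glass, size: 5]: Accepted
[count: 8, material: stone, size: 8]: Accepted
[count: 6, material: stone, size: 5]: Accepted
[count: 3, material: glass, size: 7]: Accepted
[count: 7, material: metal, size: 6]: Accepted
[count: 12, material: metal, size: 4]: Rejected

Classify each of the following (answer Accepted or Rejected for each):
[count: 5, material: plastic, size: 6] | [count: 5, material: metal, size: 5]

Accepted, Accepted

The rule appears to be: size ≥ 5 AND count ≥ 3.
Accepted: [count: 5, material: plastic, size: 6], since size = 6, count = 5.
Accepted: [count: 5, material: metal, size: 5], since size = 5, count = 5.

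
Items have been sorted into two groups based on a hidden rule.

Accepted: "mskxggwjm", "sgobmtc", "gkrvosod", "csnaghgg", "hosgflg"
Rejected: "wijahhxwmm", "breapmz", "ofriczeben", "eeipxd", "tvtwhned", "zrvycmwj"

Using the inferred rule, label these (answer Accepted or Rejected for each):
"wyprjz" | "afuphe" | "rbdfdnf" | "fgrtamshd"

The classifier is using: contains 'g'.
Rejected: "wyprjz", since no 'g'. Rejected: "afuphe", since no 'g'. Rejected: "rbdfdnf", since no 'g'. Accepted: "fgrtamshd", since has 'g'.

Rejected, Rejected, Rejected, Accepted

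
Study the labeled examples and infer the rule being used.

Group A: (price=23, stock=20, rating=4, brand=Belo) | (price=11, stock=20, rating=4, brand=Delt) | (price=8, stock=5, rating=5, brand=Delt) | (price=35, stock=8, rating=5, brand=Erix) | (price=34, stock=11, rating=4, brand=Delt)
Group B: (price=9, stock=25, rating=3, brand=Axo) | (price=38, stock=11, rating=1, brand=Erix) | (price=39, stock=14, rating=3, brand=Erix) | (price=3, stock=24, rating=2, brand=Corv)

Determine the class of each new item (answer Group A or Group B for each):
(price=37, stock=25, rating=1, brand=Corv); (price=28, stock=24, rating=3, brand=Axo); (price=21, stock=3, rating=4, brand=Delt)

Group B, Group B, Group A

The simplest hypothesis consistent with all the labels is: rating ≥ 4.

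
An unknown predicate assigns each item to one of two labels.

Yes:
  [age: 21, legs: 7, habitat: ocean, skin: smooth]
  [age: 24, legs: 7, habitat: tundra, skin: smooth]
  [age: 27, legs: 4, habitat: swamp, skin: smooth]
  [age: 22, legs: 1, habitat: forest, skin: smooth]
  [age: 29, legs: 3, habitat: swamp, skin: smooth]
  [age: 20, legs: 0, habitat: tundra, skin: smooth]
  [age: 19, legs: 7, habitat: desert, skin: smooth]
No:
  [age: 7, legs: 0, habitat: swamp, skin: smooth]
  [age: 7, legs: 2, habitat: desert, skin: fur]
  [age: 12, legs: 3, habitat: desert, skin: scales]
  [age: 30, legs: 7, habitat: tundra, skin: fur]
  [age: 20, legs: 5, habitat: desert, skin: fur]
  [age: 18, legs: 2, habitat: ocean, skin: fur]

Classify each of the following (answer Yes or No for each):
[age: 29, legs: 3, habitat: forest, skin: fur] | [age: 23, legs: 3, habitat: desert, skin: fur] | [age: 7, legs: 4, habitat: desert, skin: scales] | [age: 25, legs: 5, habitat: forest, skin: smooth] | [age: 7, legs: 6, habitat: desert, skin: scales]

No, No, No, Yes, No

'Yes' ⟺ skin is smooth AND age ≥ 12.
[age: 29, legs: 3, habitat: forest, skin: fur] — skin is fur, age = 29, hence No.
[age: 23, legs: 3, habitat: desert, skin: fur] — skin is fur, age = 23, hence No.
[age: 7, legs: 4, habitat: desert, skin: scales] — skin is scales, age = 7, hence No.
[age: 25, legs: 5, habitat: forest, skin: smooth] — skin is smooth, age = 25, hence Yes.
[age: 7, legs: 6, habitat: desert, skin: scales] — skin is scales, age = 7, hence No.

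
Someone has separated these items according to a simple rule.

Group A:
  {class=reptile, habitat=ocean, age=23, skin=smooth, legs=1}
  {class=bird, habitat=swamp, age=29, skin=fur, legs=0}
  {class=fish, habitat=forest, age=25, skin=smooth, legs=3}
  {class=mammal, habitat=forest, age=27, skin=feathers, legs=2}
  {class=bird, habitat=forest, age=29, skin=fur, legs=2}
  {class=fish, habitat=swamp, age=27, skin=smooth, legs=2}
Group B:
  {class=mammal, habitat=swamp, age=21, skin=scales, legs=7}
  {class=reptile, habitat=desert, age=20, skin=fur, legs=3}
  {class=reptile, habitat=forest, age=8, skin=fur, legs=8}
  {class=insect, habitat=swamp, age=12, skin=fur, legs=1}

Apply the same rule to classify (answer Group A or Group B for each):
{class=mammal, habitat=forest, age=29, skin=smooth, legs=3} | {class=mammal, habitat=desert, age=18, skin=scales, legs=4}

Group A, Group B

The pattern is that an item is 'Group A' exactly when: age ≥ 23.
{class=mammal, habitat=forest, age=29, skin=smooth, legs=3}: age = 29 — meets the rule, so Group A.
{class=mammal, habitat=desert, age=18, skin=scales, legs=4}: age = 18 — fails this test, so Group B.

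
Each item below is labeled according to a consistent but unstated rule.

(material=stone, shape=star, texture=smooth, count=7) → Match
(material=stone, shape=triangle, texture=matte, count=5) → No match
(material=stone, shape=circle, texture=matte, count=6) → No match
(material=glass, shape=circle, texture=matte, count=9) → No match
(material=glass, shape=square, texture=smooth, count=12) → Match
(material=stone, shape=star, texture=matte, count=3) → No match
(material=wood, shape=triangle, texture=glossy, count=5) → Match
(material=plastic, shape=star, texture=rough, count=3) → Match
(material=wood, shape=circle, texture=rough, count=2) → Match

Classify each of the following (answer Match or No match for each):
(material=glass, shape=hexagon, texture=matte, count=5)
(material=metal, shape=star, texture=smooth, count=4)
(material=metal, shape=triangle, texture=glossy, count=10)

All 'Match' examples share one property — texture is not matte — and every 'No match' example lacks it.

No match, Match, Match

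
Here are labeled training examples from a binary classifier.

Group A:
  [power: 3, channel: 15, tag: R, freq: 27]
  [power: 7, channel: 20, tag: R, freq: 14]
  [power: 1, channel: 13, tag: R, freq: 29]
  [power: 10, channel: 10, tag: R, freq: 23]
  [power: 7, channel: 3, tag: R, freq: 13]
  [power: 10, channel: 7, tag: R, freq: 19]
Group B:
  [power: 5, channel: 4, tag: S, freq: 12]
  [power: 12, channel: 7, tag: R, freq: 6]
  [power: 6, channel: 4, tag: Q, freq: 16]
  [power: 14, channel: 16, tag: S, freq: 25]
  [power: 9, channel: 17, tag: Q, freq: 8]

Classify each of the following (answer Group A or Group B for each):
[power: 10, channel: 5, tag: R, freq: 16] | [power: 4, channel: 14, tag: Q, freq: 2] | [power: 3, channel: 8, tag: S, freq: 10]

Every 'Group A' example satisfies: tag is R AND freq ≥ 8. None of the 'Group B' examples do.

Group A, Group B, Group B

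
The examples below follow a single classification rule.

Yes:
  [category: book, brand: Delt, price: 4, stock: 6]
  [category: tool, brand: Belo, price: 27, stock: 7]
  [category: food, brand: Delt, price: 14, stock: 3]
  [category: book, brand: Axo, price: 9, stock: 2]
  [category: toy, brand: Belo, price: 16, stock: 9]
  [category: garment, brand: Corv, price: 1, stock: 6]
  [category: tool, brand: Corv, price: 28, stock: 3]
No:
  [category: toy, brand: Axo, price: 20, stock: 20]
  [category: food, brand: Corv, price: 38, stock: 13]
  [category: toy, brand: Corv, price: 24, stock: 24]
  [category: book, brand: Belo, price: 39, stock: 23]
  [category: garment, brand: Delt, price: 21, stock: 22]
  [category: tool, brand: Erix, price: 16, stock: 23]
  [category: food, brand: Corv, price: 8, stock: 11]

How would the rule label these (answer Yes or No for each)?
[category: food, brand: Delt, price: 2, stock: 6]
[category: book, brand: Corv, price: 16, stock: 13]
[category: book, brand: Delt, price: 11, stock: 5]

The classifier is using: stock ≤ 9.
[category: food, brand: Delt, price: 2, stock: 6] → stock = 6 → Yes. [category: book, brand: Corv, price: 16, stock: 13] → stock = 13 → No. [category: book, brand: Delt, price: 11, stock: 5] → stock = 5 → Yes.

Yes, No, Yes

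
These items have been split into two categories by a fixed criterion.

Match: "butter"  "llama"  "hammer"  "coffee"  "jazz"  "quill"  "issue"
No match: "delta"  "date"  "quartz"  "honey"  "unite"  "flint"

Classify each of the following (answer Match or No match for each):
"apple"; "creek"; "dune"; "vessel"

Match, Match, No match, Match

One predicate separates the groups cleanly: has a double letter.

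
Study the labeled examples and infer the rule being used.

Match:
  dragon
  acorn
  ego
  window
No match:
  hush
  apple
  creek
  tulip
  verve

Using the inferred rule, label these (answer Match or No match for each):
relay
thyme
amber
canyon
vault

'Match' ⟺ contains 'o'.
relay → no 'o' → No match.
thyme → no 'o' → No match.
amber → no 'o' → No match.
canyon → has 'o' → Match.
vault → no 'o' → No match.

No match, No match, No match, Match, No match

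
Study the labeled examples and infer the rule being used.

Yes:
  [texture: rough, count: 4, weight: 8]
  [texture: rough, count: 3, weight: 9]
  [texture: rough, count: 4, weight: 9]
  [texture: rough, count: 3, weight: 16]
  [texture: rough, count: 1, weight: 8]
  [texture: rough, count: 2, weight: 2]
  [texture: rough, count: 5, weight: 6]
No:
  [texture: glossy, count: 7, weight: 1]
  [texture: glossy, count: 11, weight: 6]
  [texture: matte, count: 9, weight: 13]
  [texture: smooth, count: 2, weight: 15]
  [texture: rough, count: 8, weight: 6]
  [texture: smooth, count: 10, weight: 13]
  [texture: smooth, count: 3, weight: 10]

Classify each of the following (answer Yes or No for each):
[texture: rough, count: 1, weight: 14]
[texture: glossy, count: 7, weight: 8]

Yes, No

The simplest hypothesis consistent with all the labels is: texture is rough AND count ≤ 5.
Yes: [texture: rough, count: 1, weight: 14], since texture is rough, count = 1.
No: [texture: glossy, count: 7, weight: 8], since texture is glossy, count = 7.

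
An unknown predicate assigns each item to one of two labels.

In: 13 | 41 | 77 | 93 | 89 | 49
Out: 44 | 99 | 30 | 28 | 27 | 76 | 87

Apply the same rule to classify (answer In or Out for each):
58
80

The rule appears to be: ≡ 1 (mod 4).
58 — 58 mod 4 = 2, hence Out.
80 — 80 mod 4 = 0, hence Out.

Out, Out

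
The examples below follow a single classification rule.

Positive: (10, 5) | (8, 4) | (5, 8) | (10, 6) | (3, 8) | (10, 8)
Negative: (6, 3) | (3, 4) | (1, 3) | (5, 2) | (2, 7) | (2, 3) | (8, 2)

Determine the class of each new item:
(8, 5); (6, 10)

The rule appears to be: sum ≥ 11.
(8, 5) → 8+5 = 13 → Positive. (6, 10) → 6+10 = 16 → Positive.

Positive, Positive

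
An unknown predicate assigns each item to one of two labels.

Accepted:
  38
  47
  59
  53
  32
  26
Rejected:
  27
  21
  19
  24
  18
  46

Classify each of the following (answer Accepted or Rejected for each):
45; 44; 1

Rejected, Accepted, Rejected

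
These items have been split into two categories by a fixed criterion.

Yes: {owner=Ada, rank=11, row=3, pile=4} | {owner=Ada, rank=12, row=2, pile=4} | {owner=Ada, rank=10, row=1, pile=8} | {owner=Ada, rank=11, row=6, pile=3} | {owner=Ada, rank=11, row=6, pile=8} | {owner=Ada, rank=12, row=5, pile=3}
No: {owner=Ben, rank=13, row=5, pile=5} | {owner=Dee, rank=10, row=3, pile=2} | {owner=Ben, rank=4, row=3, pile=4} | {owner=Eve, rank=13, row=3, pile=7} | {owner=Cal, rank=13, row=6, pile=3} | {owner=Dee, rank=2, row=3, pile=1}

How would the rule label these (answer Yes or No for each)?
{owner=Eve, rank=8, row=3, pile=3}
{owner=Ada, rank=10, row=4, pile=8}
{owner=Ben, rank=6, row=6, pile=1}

No, Yes, No

Every 'Yes' example satisfies: owner is Ada. None of the 'No' examples do.
No: {owner=Eve, rank=8, row=3, pile=3}, since owner is Eve.
Yes: {owner=Ada, rank=10, row=4, pile=8}, since owner is Ada.
No: {owner=Ben, rank=6, row=6, pile=1}, since owner is Ben.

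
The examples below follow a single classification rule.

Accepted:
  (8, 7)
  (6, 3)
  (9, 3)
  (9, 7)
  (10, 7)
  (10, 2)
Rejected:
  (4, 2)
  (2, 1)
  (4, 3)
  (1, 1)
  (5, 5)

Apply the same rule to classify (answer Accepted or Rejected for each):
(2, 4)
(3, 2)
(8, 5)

Rejected, Rejected, Accepted

The rule appears to be: first ≥ 6.
(2, 4) → first 2 → Rejected. (3, 2) → first 3 → Rejected. (8, 5) → first 8 → Accepted.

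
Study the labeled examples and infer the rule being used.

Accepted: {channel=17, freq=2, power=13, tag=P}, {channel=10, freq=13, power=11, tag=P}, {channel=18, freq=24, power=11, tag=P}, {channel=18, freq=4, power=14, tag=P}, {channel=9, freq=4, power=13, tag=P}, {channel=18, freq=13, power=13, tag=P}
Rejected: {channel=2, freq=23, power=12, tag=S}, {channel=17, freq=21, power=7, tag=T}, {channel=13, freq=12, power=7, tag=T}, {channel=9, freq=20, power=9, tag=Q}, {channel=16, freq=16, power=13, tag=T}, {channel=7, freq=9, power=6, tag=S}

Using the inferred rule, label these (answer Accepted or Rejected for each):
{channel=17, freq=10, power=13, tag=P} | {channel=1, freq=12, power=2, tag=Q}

Accepted, Rejected

The distinguishing property — tag is P — holds for all the 'Accepted' cases and none of the 'Rejected' cases.
Accepted: {channel=17, freq=10, power=13, tag=P}, since tag is P. Rejected: {channel=1, freq=12, power=2, tag=Q}, since tag is Q.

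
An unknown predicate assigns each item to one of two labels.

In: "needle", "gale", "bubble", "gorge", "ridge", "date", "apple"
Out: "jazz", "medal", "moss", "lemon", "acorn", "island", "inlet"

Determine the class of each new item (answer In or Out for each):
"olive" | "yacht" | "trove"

'In' ⟺ ends with 'e'.

In, Out, In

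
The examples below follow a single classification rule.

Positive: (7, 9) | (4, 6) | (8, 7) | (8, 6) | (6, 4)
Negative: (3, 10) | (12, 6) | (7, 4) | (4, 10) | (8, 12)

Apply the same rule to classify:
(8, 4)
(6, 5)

All 'Positive' examples share one property — |first − second| ≤ 2 — and every 'Negative' example lacks it.

Negative, Positive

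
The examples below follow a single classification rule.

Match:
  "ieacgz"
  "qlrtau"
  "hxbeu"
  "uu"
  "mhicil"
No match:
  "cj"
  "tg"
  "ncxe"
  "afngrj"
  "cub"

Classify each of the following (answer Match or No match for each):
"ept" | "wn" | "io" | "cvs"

The common property of the 'Match' items is: has ≥ 2 vowels. No 'No match' item has it.

No match, No match, Match, No match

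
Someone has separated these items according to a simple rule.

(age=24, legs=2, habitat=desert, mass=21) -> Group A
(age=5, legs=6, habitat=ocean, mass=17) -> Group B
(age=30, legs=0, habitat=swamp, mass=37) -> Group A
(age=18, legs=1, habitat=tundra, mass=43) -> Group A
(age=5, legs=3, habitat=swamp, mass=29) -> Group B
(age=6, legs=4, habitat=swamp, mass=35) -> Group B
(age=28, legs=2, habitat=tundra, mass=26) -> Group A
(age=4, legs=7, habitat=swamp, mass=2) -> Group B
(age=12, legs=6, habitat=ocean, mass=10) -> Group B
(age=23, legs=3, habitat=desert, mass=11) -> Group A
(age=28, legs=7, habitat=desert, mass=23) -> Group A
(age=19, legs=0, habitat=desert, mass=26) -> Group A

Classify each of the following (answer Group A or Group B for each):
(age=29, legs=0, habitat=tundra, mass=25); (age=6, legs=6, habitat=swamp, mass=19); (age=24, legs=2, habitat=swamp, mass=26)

Every 'Group A' example satisfies: age ≥ 18. None of the 'Group B' examples do.
(age=29, legs=0, habitat=tundra, mass=25) → age = 29 → Group A.
(age=6, legs=6, habitat=swamp, mass=19) → age = 6 → Group B.
(age=24, legs=2, habitat=swamp, mass=26) → age = 24 → Group A.

Group A, Group B, Group A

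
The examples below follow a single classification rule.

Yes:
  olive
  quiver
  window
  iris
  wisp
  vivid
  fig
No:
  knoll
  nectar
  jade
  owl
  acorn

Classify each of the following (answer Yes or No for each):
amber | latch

No, No

Comparing the two groups points to one rule — contains 'i'.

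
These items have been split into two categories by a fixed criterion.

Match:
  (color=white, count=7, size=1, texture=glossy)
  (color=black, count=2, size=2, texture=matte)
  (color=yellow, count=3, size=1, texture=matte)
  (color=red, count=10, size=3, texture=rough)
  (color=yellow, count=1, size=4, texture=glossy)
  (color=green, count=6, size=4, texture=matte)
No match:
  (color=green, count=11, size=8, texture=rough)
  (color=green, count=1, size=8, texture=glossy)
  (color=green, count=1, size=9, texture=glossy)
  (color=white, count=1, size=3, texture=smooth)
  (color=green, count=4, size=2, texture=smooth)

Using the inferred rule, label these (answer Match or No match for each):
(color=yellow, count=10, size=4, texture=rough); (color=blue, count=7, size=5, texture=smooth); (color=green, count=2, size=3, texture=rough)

Rule: texture is not smooth AND size ≤ 4. This holds for each 'Match' example and fails for each 'No match' one.
(color=yellow, count=10, size=4, texture=rough) → texture is rough, size = 4 → Match. (color=blue, count=7, size=5, texture=smooth) → texture is smooth, size = 5 → No match. (color=green, count=2, size=3, texture=rough) → texture is rough, size = 3 → Match.

Match, No match, Match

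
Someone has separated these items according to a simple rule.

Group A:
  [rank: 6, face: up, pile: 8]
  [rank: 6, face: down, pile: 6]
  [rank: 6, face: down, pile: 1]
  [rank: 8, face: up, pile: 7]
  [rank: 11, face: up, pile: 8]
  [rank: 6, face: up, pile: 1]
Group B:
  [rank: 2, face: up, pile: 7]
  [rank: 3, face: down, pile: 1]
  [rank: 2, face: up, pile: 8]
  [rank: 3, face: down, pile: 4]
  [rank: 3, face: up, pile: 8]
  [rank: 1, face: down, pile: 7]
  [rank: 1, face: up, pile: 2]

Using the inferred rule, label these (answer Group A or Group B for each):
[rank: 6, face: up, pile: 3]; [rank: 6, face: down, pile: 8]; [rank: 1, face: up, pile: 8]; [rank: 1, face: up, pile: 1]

Group A, Group A, Group B, Group B

The pattern is that an item is 'Group A' exactly when: rank ≥ 6.
[rank: 6, face: up, pile: 3] — rank = 6, hence Group A.
[rank: 6, face: down, pile: 8] — rank = 6, hence Group A.
[rank: 1, face: up, pile: 8] — rank = 1, hence Group B.
[rank: 1, face: up, pile: 1] — rank = 1, hence Group B.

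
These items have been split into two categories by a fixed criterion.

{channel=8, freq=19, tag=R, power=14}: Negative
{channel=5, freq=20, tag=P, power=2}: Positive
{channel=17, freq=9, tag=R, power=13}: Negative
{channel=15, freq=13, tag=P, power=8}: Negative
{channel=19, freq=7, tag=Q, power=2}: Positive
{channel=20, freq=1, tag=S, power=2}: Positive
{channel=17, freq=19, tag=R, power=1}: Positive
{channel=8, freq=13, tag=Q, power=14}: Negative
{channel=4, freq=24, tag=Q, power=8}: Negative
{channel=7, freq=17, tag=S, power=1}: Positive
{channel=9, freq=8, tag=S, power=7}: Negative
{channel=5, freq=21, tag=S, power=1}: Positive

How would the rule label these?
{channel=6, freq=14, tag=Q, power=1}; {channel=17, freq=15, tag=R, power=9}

Positive, Negative

The common property of the 'Positive' items is: power ≤ 2. No 'Negative' item has it.
{channel=6, freq=14, tag=Q, power=1} → power = 1 → Positive.
{channel=17, freq=15, tag=R, power=9} → power = 9 → Negative.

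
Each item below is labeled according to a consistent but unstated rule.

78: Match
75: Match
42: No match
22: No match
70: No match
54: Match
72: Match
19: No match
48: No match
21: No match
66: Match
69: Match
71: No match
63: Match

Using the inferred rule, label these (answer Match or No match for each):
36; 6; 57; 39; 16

The simplest hypothesis consistent with all the labels is: multiple of 3 AND at least 54.
36: No match (36 = 3·12, 36 < 54).
6: No match (6 = 3·2, 6 < 54).
57: Match (57 = 3·19, 57 ≥ 54).
39: No match (39 = 3·13, 39 < 54).
16: No match (16 = 3·5 + 1, 16 < 54).

No match, No match, Match, No match, No match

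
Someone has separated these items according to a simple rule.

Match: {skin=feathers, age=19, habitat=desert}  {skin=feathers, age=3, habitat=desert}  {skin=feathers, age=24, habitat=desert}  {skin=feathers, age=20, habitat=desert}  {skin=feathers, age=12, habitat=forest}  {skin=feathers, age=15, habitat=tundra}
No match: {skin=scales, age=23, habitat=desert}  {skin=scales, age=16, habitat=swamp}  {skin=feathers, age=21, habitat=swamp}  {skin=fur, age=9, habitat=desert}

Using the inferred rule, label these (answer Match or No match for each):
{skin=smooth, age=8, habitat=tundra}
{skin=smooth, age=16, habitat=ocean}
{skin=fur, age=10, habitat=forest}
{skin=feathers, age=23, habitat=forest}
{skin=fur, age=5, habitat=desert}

The pattern is that an item is 'Match' exactly when: skin is feathers AND age ≠ 21.
{skin=smooth, age=8, habitat=tundra} — skin is smooth, age = 8, hence No match.
{skin=smooth, age=16, habitat=ocean} — skin is smooth, age = 16, hence No match.
{skin=fur, age=10, habitat=forest} — skin is fur, age = 10, hence No match.
{skin=feathers, age=23, habitat=forest} — skin is feathers, age = 23, hence Match.
{skin=fur, age=5, habitat=desert} — skin is fur, age = 5, hence No match.

No match, No match, No match, Match, No match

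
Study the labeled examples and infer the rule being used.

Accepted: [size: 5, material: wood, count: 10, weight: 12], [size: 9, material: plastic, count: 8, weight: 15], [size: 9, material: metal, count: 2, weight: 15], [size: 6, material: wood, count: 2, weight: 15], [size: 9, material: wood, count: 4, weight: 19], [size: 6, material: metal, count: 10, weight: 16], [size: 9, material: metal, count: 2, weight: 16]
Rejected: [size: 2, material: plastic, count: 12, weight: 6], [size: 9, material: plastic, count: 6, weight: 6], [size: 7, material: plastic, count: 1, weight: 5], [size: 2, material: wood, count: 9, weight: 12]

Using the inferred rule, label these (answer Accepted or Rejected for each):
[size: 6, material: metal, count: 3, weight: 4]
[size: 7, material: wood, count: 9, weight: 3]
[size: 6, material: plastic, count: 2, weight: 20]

The rule appears to be: weight ≥ 12 AND size ≥ 5.
[size: 6, material: metal, count: 3, weight: 4]: Rejected (weight = 4, size = 6).
[size: 7, material: wood, count: 9, weight: 3]: Rejected (weight = 3, size = 7).
[size: 6, material: plastic, count: 2, weight: 20]: Accepted (weight = 20, size = 6).

Rejected, Rejected, Accepted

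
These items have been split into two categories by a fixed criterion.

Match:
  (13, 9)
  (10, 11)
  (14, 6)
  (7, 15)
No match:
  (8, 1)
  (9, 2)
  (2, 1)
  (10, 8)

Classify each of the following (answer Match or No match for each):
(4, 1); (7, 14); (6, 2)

No match, Match, No match

The common property of the 'Match' items is: sum ≥ 20. No 'No match' item has it.
No match: (4, 1), since 4+1 = 5. Match: (7, 14), since 7+14 = 21. No match: (6, 2), since 6+2 = 8.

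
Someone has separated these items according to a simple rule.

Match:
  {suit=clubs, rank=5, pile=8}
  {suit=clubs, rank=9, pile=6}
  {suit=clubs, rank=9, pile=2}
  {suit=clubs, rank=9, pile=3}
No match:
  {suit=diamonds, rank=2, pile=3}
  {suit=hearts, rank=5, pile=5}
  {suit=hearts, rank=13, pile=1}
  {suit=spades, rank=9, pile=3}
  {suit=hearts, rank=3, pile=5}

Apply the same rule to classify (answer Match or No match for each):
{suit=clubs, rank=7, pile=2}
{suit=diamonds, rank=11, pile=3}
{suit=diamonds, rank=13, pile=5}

Match, No match, No match

The classifier is using: suit is clubs.
Match: {suit=clubs, rank=7, pile=2}, since suit is clubs. No match: {suit=diamonds, rank=11, pile=3}, since suit is diamonds. No match: {suit=diamonds, rank=13, pile=5}, since suit is diamonds.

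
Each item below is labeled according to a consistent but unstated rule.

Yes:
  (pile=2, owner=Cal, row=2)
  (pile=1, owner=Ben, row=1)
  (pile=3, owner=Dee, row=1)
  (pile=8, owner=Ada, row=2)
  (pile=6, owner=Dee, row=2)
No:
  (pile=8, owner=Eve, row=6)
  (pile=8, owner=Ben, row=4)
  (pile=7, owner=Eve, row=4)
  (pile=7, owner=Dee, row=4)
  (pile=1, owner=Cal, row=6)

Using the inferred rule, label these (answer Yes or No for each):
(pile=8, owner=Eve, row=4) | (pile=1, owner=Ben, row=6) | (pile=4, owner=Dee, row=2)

'Yes' ⟺ row ≤ 2.
No: (pile=8, owner=Eve, row=4), since row = 4.
No: (pile=1, owner=Ben, row=6), since row = 6.
Yes: (pile=4, owner=Dee, row=2), since row = 2.

No, No, Yes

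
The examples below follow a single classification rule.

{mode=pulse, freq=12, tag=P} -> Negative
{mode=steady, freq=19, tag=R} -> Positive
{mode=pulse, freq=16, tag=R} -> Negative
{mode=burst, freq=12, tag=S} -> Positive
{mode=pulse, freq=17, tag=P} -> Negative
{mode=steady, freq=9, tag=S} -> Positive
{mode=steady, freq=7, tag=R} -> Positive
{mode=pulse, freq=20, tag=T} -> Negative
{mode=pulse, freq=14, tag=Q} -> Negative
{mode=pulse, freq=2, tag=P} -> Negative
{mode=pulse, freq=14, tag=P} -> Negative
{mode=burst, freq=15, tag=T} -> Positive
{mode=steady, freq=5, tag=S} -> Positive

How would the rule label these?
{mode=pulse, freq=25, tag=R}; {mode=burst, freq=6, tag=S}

Negative, Positive

The pattern is that an item is 'Positive' exactly when: mode is not pulse.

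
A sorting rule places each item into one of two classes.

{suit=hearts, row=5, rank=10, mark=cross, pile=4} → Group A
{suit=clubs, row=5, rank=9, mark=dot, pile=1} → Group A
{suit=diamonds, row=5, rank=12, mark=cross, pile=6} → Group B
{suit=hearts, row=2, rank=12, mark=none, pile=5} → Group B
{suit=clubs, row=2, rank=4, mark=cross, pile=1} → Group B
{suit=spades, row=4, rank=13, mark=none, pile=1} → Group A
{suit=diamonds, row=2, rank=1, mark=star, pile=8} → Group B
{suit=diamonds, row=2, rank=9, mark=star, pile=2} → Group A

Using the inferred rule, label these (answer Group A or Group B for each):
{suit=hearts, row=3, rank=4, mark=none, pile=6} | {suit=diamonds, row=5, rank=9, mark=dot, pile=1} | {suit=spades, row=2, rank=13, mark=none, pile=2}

The common property of the 'Group A' items is: rank ≥ 9 AND pile ≤ 4. No 'Group B' item has it.
{suit=hearts, row=3, rank=4, mark=none, pile=6} — rank = 4, pile = 6, hence Group B.
{suit=diamonds, row=5, rank=9, mark=dot, pile=1} — rank = 9, pile = 1, hence Group A.
{suit=spades, row=2, rank=13, mark=none, pile=2} — rank = 13, pile = 2, hence Group A.

Group B, Group A, Group A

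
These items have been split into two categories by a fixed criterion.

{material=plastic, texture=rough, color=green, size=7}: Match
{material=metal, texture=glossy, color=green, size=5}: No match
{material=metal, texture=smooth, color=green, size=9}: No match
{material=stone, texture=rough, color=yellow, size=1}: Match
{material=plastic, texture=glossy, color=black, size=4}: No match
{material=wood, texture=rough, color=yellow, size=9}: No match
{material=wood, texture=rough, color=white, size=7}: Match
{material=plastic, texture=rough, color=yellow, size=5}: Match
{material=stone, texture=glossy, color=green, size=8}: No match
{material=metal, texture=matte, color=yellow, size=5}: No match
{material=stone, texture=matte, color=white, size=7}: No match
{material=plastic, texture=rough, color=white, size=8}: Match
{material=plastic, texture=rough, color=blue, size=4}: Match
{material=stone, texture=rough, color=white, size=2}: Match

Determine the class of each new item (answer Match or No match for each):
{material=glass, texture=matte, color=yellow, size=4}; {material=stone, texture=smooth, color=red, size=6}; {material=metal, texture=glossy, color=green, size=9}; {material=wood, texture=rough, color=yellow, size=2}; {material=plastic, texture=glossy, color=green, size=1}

No match, No match, No match, Match, No match

The rule appears to be: texture is rough AND size ≤ 8.
{material=glass, texture=matte, color=yellow, size=4}: texture is matte, size = 4, fails this test → No match.
{material=stone, texture=smooth, color=red, size=6}: texture is smooth, size = 6, fails this test → No match.
{material=metal, texture=glossy, color=green, size=9}: texture is glossy, size = 9, fails this test → No match.
{material=wood, texture=rough, color=yellow, size=2}: texture is rough, size = 2, checks out → Match.
{material=plastic, texture=glossy, color=green, size=1}: texture is glossy, size = 1, fails this test → No match.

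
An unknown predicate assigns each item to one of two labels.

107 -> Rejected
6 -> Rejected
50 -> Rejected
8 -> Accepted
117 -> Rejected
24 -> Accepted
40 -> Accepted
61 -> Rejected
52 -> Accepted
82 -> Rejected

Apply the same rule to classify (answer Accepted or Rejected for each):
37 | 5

A rule that fits every label: multiple of 4 — true of each 'Accepted' example, false of each 'Rejected' one.
37 → 37 = 4·9 + 1 → Rejected. 5 → 5 = 4·1 + 1 → Rejected.

Rejected, Rejected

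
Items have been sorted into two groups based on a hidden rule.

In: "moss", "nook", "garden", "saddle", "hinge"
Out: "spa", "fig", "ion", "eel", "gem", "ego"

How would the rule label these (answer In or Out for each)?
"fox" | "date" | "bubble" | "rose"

Out, In, In, In

Every 'In' example satisfies: length ≥ 4. None of the 'Out' examples do.
"fox" — length 3, hence Out. "date" — length 4, hence In. "bubble" — length 6, hence In. "rose" — length 4, hence In.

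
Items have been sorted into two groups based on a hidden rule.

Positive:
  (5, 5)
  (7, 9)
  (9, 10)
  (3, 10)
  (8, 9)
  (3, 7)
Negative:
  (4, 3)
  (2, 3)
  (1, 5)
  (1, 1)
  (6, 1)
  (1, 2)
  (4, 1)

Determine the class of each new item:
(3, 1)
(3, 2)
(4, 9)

Negative, Negative, Positive

Rule: sum ≥ 10. This holds for each 'Positive' example and fails for each 'Negative' one.
(3, 1) → 3+1 = 4 → Negative.
(3, 2) → 3+2 = 5 → Negative.
(4, 9) → 4+9 = 13 → Positive.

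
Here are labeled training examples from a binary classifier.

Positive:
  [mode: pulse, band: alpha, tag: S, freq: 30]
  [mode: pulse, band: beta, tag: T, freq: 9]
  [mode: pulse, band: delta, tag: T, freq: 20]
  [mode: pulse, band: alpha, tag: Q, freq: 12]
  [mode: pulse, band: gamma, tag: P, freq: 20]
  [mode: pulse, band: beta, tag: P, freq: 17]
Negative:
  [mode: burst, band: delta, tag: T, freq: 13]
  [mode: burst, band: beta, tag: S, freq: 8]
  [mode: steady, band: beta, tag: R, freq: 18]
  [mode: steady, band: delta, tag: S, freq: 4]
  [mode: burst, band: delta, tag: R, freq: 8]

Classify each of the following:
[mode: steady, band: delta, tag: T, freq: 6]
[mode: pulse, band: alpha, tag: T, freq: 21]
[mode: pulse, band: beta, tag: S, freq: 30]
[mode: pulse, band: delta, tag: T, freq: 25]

Negative, Positive, Positive, Positive

The classifier is using: mode is pulse.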